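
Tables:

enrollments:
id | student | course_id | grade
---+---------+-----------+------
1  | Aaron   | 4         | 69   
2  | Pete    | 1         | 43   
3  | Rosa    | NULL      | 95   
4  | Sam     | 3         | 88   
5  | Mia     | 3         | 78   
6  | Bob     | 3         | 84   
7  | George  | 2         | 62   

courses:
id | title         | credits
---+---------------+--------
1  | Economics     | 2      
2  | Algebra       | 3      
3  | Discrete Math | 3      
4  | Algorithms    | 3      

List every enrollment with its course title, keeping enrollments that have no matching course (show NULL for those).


LEFT JOIN keeps every row from enrollments (the left table); where course_id has no match in courses, the course columns become NULL. Walk through each enrollment:
  - enrollment 1 (Aaron): course_id=4 -> matches Algorithms
  - enrollment 2 (Pete): course_id=1 -> matches Economics
  - enrollment 3 (Rosa): course_id=NULL, no match -> kept with NULL
  - enrollment 4 (Sam): course_id=3 -> matches Discrete Math
  - enrollment 5 (Mia): course_id=3 -> matches Discrete Math
  - enrollment 6 (Bob): course_id=3 -> matches Discrete Math
  - enrollment 7 (George): course_id=2 -> matches Algebra
All 7 rows appear; 1 has NULL course.

SQL:
SELECT a.student, b.title AS course
FROM enrollments a
LEFT JOIN courses b ON a.course_id = b.id

Result:
student | course       
--------+--------------
Aaron   | Algorithms   
Pete    | Economics    
Rosa    | NULL         
Sam     | Discrete Math
Mia     | Discrete Math
Bob     | Discrete Math
George  | Algebra      


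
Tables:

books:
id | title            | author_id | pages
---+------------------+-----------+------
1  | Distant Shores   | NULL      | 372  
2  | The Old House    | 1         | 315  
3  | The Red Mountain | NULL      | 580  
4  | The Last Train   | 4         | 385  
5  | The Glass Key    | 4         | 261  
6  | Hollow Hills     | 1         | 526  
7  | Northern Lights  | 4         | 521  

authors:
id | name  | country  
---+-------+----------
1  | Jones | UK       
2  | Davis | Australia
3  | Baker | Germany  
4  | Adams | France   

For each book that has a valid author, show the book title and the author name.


INNER JOIN keeps only books rows whose author_id matches an id in authors. Walk through each book:
  - book 1 (Distant Shores): author_id=NULL, no match -> dropped
  - book 2 (The Old House): author_id=1 -> matches Jones
  - book 3 (The Red Mountain): author_id=NULL, no match -> dropped
  - book 4 (The Last Train): author_id=4 -> matches Adams
  - book 5 (The Glass Key): author_id=4 -> matches Adams
  - book 6 (Hollow Hills): author_id=1 -> matches Jones
  - book 7 (Northern Lights): author_id=4 -> matches Adams
So 2 of 7 rows are dropped.

SQL:
SELECT a.title, b.name AS author
FROM books a
INNER JOIN authors b ON a.author_id = b.id

Result:
title           | author
----------------+-------
The Old House   | Jones 
The Last Train  | Adams 
The Glass Key   | Adams 
Hollow Hills    | Jones 
Northern Lights | Adams 


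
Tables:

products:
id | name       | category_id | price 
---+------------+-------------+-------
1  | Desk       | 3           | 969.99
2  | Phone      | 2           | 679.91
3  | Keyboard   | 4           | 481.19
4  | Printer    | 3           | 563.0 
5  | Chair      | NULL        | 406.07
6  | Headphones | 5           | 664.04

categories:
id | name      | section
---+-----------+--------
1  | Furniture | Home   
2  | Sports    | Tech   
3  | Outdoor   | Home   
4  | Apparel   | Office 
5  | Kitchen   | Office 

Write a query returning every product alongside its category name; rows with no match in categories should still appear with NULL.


LEFT JOIN keeps every row from products (the left table); where category_id has no match in categories, the category columns become NULL. Walk through each product:
  - product 1 (Desk): category_id=3 -> matches Outdoor
  - product 2 (Phone): category_id=2 -> matches Sports
  - product 3 (Keyboard): category_id=4 -> matches Apparel
  - product 4 (Printer): category_id=3 -> matches Outdoor
  - product 5 (Chair): category_id=NULL, no match -> kept with NULL
  - product 6 (Headphones): category_id=5 -> matches Kitchen
All 6 rows appear; 1 has NULL category.

SQL:
SELECT a.name, b.name AS category
FROM products a
LEFT JOIN categories b ON a.category_id = b.id

Result:
name       | category
-----------+---------
Desk       | Outdoor 
Phone      | Sports  
Keyboard   | Apparel 
Printer    | Outdoor 
Chair      | NULL    
Headphones | Kitchen 


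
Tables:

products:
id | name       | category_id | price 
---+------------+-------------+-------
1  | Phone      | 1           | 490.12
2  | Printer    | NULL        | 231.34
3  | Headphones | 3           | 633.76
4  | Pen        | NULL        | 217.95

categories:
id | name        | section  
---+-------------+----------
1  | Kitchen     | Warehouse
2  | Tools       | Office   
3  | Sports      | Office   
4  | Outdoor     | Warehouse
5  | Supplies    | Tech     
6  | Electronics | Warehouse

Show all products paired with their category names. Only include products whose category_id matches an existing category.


INNER JOIN keeps only products rows whose category_id matches an id in categories. Walk through each product:
  - product 1 (Phone): category_id=1 -> matches Kitchen
  - product 2 (Printer): category_id=NULL, no match -> dropped
  - product 3 (Headphones): category_id=3 -> matches Sports
  - product 4 (Pen): category_id=NULL, no match -> dropped
So 2 of 4 rows are dropped.

SQL:
SELECT a.name, b.name AS category
FROM products a
INNER JOIN categories b ON a.category_id = b.id

Result:
name       | category
-----------+---------
Phone      | Kitchen 
Headphones | Sports  


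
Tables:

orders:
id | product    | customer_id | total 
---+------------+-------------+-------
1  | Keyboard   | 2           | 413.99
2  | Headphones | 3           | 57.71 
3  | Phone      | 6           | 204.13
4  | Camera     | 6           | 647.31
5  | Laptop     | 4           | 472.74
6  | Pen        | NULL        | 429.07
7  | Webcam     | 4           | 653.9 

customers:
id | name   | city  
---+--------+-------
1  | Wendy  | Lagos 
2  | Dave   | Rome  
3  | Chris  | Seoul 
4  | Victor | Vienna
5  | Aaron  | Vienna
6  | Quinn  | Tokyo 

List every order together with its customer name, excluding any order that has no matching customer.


INNER JOIN keeps only orders rows whose customer_id matches an id in customers. Walk through each order:
  - order 1 (Keyboard): customer_id=2 -> matches Dave
  - order 2 (Headphones): customer_id=3 -> matches Chris
  - order 3 (Phone): customer_id=6 -> matches Quinn
  - order 4 (Camera): customer_id=6 -> matches Quinn
  - order 5 (Laptop): customer_id=4 -> matches Victor
  - order 6 (Pen): customer_id=NULL, no match -> dropped
  - order 7 (Webcam): customer_id=4 -> matches Victor
So 1 of 7 rows is dropped.

SQL:
SELECT a.product, b.name AS customer
FROM orders a
INNER JOIN customers b ON a.customer_id = b.id

Result:
product    | customer
-----------+---------
Keyboard   | Dave    
Headphones | Chris   
Phone      | Quinn   
Camera     | Quinn   
Laptop     | Victor  
Webcam     | Victor  


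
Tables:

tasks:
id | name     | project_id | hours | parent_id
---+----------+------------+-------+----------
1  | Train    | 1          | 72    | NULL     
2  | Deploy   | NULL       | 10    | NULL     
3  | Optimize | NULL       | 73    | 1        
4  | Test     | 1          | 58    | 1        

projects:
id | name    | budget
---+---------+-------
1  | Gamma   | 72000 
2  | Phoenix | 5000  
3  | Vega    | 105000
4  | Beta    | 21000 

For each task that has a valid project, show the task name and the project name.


INNER JOIN keeps only tasks rows whose project_id matches an id in projects. Walk through each task:
  - task 1 (Train): project_id=1 -> matches Gamma
  - task 2 (Deploy): project_id=NULL, no match -> dropped
  - task 3 (Optimize): project_id=NULL, no match -> dropped
  - task 4 (Test): project_id=1 -> matches Gamma
So 2 of 4 rows are dropped.

SQL:
SELECT a.name, b.name AS project
FROM tasks a
INNER JOIN projects b ON a.project_id = b.id

Result:
name  | project
------+--------
Train | Gamma  
Test  | Gamma  


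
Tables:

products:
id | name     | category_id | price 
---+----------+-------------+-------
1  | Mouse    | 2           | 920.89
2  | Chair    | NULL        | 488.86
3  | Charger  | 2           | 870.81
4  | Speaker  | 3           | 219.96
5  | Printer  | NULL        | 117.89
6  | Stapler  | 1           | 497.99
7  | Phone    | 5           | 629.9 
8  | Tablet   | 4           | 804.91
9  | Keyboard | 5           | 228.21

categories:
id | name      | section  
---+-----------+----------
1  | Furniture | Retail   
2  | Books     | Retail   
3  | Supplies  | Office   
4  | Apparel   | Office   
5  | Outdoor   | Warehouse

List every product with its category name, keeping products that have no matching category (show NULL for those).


LEFT JOIN keeps every row from products (the left table); where category_id has no match in categories, the category columns become NULL. Walk through each product:
  - product 1 (Mouse): category_id=2 -> matches Books
  - product 2 (Chair): category_id=NULL, no match -> kept with NULL
  - product 3 (Charger): category_id=2 -> matches Books
  - product 4 (Speaker): category_id=3 -> matches Supplies
  - product 5 (Printer): category_id=NULL, no match -> kept with NULL
  - product 6 (Stapler): category_id=1 -> matches Furniture
  - product 7 (Phone): category_id=5 -> matches Outdoor
  - product 8 (Tablet): category_id=4 -> matches Apparel
  - product 9 (Keyboard): category_id=5 -> matches Outdoor
All 9 rows appear; 2 have NULL category.

SQL:
SELECT a.name, b.name AS category
FROM products a
LEFT JOIN categories b ON a.category_id = b.id

Result:
name     | category 
---------+----------
Mouse    | Books    
Chair    | NULL     
Charger  | Books    
Speaker  | Supplies 
Printer  | NULL     
Stapler  | Furniture
Phone    | Outdoor  
Tablet   | Apparel  
Keyboard | Outdoor  


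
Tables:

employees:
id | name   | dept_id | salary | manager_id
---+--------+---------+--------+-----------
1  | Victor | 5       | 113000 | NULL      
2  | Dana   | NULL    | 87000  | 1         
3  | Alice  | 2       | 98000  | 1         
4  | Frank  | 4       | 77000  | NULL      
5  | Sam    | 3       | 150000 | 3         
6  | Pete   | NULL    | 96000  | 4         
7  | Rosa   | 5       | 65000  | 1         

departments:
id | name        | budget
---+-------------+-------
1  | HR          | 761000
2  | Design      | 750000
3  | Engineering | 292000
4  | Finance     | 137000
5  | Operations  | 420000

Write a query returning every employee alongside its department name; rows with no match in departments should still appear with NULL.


LEFT JOIN keeps every row from employees (the left table); where dept_id has no match in departments, the department columns become NULL. Walk through each employee:
  - employee 1 (Victor): dept_id=5 -> matches Operations
  - employee 2 (Dana): dept_id=NULL, no match -> kept with NULL
  - employee 3 (Alice): dept_id=2 -> matches Design
  - employee 4 (Frank): dept_id=4 -> matches Finance
  - employee 5 (Sam): dept_id=3 -> matches Engineering
  - employee 6 (Pete): dept_id=NULL, no match -> kept with NULL
  - employee 7 (Rosa): dept_id=5 -> matches Operations
All 7 rows appear; 2 have NULL department.

SQL:
SELECT a.name, b.name AS department
FROM employees a
LEFT JOIN departments b ON a.dept_id = b.id

Result:
name   | department 
-------+------------
Victor | Operations 
Dana   | NULL       
Alice  | Design     
Frank  | Finance    
Sam    | Engineering
Pete   | NULL       
Rosa   | Operations 


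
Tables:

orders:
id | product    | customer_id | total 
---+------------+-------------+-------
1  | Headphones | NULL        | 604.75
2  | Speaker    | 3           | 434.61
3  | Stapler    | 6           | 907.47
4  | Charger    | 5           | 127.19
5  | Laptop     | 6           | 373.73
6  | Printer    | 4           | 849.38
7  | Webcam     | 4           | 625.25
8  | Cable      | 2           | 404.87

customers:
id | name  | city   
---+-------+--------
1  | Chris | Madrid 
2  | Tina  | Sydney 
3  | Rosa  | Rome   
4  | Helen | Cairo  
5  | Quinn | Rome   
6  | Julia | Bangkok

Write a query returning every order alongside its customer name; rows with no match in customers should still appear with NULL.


LEFT JOIN keeps every row from orders (the left table); where customer_id has no match in customers, the customer columns become NULL. Walk through each order:
  - order 1 (Headphones): customer_id=NULL, no match -> kept with NULL
  - order 2 (Speaker): customer_id=3 -> matches Rosa
  - order 3 (Stapler): customer_id=6 -> matches Julia
  - order 4 (Charger): customer_id=5 -> matches Quinn
  - order 5 (Laptop): customer_id=6 -> matches Julia
  - order 6 (Printer): customer_id=4 -> matches Helen
  - order 7 (Webcam): customer_id=4 -> matches Helen
  - order 8 (Cable): customer_id=2 -> matches Tina
All 8 rows appear; 1 has NULL customer.

SQL:
SELECT a.product, b.name AS customer
FROM orders a
LEFT JOIN customers b ON a.customer_id = b.id

Result:
product    | customer
-----------+---------
Headphones | NULL    
Speaker    | Rosa    
Stapler    | Julia   
Charger    | Quinn   
Laptop     | Julia   
Printer    | Helen   
Webcam     | Helen   
Cable      | Tina    


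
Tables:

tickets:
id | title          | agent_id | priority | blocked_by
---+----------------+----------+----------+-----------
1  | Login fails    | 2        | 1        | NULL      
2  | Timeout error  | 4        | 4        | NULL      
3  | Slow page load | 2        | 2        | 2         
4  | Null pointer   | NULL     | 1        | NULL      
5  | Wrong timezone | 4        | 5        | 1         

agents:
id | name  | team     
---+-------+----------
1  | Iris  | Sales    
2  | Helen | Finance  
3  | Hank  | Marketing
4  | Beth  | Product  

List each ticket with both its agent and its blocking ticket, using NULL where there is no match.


Two LEFT JOINs from the same base table tickets: one to agents via agent_id, one to tickets itself via blocked_by. Both are LEFT so every ticket is preserved.
Match against agents:
  - ticket 1 (Login fails): agent_id=2 -> matches Helen
  - ticket 2 (Timeout error): agent_id=4 -> matches Beth
  - ticket 3 (Slow page load): agent_id=2 -> matches Helen
  - ticket 4 (Null pointer): agent_id=NULL, no match -> kept with NULL
  - ticket 5 (Wrong timezone): agent_id=4 -> matches Beth
Match against tickets (self):
  - ticket 1 (Login fails): blocked_by=NULL -> NULL
  - ticket 2 (Timeout error): blocked_by=NULL -> NULL
  - ticket 3 (Slow page load): blocked_by=2 -> Timeout error
  - ticket 4 (Null pointer): blocked_by=NULL -> NULL
  - ticket 5 (Wrong timezone): blocked_by=1 -> Login fails

SQL:
SELECT a.title, b.name AS agent, c.title AS blocked_by
FROM tickets a
LEFT JOIN agents b ON a.agent_id = b.id
LEFT JOIN tickets c ON a.blocked_by = c.id

Result:
title          | agent | blocked_by   
---------------+-------+--------------
Login fails    | Helen | NULL         
Timeout error  | Beth  | NULL         
Slow page load | Helen | Timeout error
Null pointer   | NULL  | NULL         
Wrong timezone | Beth  | Login fails  


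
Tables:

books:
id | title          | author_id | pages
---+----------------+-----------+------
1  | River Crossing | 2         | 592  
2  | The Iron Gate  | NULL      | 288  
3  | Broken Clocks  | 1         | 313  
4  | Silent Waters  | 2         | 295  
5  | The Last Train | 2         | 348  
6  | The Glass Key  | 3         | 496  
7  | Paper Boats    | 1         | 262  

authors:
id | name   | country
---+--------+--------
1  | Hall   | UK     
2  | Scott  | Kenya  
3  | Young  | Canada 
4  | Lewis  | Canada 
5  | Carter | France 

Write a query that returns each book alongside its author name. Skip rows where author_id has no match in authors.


INNER JOIN keeps only books rows whose author_id matches an id in authors. Walk through each book:
  - book 1 (River Crossing): author_id=2 -> matches Scott
  - book 2 (The Iron Gate): author_id=NULL, no match -> dropped
  - book 3 (Broken Clocks): author_id=1 -> matches Hall
  - book 4 (Silent Waters): author_id=2 -> matches Scott
  - book 5 (The Last Train): author_id=2 -> matches Scott
  - book 6 (The Glass Key): author_id=3 -> matches Young
  - book 7 (Paper Boats): author_id=1 -> matches Hall
So 1 of 7 rows is dropped.

SQL:
SELECT a.title, b.name AS author
FROM books a
INNER JOIN authors b ON a.author_id = b.id

Result:
title          | author
---------------+-------
River Crossing | Scott 
Broken Clocks  | Hall  
Silent Waters  | Scott 
The Last Train | Scott 
The Glass Key  | Young 
Paper Boats    | Hall  


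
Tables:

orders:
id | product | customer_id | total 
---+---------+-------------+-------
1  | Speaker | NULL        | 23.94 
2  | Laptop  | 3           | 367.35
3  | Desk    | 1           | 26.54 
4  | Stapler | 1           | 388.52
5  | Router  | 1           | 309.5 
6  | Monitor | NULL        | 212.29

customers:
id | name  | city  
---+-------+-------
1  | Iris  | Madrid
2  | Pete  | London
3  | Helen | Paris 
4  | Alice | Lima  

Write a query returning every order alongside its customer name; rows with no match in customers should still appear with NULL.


LEFT JOIN keeps every row from orders (the left table); where customer_id has no match in customers, the customer columns become NULL. Walk through each order:
  - order 1 (Speaker): customer_id=NULL, no match -> kept with NULL
  - order 2 (Laptop): customer_id=3 -> matches Helen
  - order 3 (Desk): customer_id=1 -> matches Iris
  - order 4 (Stapler): customer_id=1 -> matches Iris
  - order 5 (Router): customer_id=1 -> matches Iris
  - order 6 (Monitor): customer_id=NULL, no match -> kept with NULL
All 6 rows appear; 2 have NULL customer.

SQL:
SELECT a.product, b.name AS customer
FROM orders a
LEFT JOIN customers b ON a.customer_id = b.id

Result:
product | customer
--------+---------
Speaker | NULL    
Laptop  | Helen   
Desk    | Iris    
Stapler | Iris    
Router  | Iris    
Monitor | NULL    


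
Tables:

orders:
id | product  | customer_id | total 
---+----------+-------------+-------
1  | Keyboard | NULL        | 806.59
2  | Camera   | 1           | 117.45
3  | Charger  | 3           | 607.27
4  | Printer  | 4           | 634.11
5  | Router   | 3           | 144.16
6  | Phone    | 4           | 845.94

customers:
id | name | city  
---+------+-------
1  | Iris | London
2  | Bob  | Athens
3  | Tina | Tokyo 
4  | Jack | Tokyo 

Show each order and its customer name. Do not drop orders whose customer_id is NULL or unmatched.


LEFT JOIN keeps every row from orders (the left table); where customer_id has no match in customers, the customer columns become NULL. Walk through each order:
  - order 1 (Keyboard): customer_id=NULL, no match -> kept with NULL
  - order 2 (Camera): customer_id=1 -> matches Iris
  - order 3 (Charger): customer_id=3 -> matches Tina
  - order 4 (Printer): customer_id=4 -> matches Jack
  - order 5 (Router): customer_id=3 -> matches Tina
  - order 6 (Phone): customer_id=4 -> matches Jack
All 6 rows appear; 1 has NULL customer.

SQL:
SELECT a.product, b.name AS customer
FROM orders a
LEFT JOIN customers b ON a.customer_id = b.id

Result:
product  | customer
---------+---------
Keyboard | NULL    
Camera   | Iris    
Charger  | Tina    
Printer  | Jack    
Router   | Tina    
Phone    | Jack    


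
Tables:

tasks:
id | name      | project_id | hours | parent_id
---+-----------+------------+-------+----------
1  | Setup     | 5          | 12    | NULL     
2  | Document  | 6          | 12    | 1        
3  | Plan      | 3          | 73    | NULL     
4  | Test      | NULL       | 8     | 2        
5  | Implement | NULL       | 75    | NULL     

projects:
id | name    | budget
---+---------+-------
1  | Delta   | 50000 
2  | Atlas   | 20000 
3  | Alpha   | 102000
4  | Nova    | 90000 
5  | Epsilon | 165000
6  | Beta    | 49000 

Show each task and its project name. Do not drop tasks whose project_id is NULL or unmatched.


LEFT JOIN keeps every row from tasks (the left table); where project_id has no match in projects, the project columns become NULL. Walk through each task:
  - task 1 (Setup): project_id=5 -> matches Epsilon
  - task 2 (Document): project_id=6 -> matches Beta
  - task 3 (Plan): project_id=3 -> matches Alpha
  - task 4 (Test): project_id=NULL, no match -> kept with NULL
  - task 5 (Implement): project_id=NULL, no match -> kept with NULL
All 5 rows appear; 2 have NULL project.

SQL:
SELECT a.name, b.name AS project
FROM tasks a
LEFT JOIN projects b ON a.project_id = b.id

Result:
name      | project
----------+--------
Setup     | Epsilon
Document  | Beta   
Plan      | Alpha  
Test      | NULL   
Implement | NULL   


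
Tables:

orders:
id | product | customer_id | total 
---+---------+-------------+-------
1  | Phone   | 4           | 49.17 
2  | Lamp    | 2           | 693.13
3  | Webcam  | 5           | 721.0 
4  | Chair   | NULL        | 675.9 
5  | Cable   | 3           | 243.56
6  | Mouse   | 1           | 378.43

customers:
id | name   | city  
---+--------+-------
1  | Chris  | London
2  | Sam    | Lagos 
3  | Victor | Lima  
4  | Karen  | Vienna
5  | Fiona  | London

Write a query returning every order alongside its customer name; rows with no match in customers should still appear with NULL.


LEFT JOIN keeps every row from orders (the left table); where customer_id has no match in customers, the customer columns become NULL. Walk through each order:
  - order 1 (Phone): customer_id=4 -> matches Karen
  - order 2 (Lamp): customer_id=2 -> matches Sam
  - order 3 (Webcam): customer_id=5 -> matches Fiona
  - order 4 (Chair): customer_id=NULL, no match -> kept with NULL
  - order 5 (Cable): customer_id=3 -> matches Victor
  - order 6 (Mouse): customer_id=1 -> matches Chris
All 6 rows appear; 1 has NULL customer.

SQL:
SELECT a.product, b.name AS customer
FROM orders a
LEFT JOIN customers b ON a.customer_id = b.id

Result:
product | customer
--------+---------
Phone   | Karen   
Lamp    | Sam     
Webcam  | Fiona   
Chair   | NULL    
Cable   | Victor  
Mouse   | Chris   


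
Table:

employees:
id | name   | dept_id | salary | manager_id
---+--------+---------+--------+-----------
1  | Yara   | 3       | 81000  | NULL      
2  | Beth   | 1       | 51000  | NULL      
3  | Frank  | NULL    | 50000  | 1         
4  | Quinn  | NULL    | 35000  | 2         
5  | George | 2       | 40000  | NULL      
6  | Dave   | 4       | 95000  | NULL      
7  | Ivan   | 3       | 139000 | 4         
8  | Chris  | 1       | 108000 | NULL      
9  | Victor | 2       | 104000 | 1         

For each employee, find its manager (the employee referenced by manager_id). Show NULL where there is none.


This is a self-join: employees is joined to a second copy of itself, matching each row's manager_id to another row's id. Use LEFT JOIN so rows with manager_id=NULL are kept.
  - employee 1 (Yara): manager_id=NULL -> NULL
  - employee 2 (Beth): manager_id=NULL -> NULL
  - employee 3 (Frank): manager_id=1 -> Yara
  - employee 4 (Quinn): manager_id=2 -> Beth
  - employee 5 (George): manager_id=NULL -> NULL
  - employee 6 (Dave): manager_id=NULL -> NULL
  - employee 7 (Ivan): manager_id=4 -> Quinn
  - employee 8 (Chris): manager_id=NULL -> NULL
  - employee 9 (Victor): manager_id=1 -> Yara

SQL:
SELECT a.name AS item, b.name AS manager
FROM employees a
LEFT JOIN employees b ON a.manager_id = b.id

Result:
item   | manager
-------+--------
Yara   | NULL   
Beth   | NULL   
Frank  | Yara   
Quinn  | Beth   
George | NULL   
Dave   | NULL   
Ivan   | Quinn  
Chris  | NULL   
Victor | Yara   


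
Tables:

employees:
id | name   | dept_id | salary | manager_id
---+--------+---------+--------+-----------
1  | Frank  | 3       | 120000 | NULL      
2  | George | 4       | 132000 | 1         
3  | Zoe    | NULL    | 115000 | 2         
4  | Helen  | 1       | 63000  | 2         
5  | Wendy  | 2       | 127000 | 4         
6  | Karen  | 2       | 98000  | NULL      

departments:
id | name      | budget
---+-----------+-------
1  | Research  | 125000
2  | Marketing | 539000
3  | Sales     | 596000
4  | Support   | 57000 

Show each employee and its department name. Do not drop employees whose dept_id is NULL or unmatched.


LEFT JOIN keeps every row from employees (the left table); where dept_id has no match in departments, the department columns become NULL. Walk through each employee:
  - employee 1 (Frank): dept_id=3 -> matches Sales
  - employee 2 (George): dept_id=4 -> matches Support
  - employee 3 (Zoe): dept_id=NULL, no match -> kept with NULL
  - employee 4 (Helen): dept_id=1 -> matches Research
  - employee 5 (Wendy): dept_id=2 -> matches Marketing
  - employee 6 (Karen): dept_id=2 -> matches Marketing
All 6 rows appear; 1 has NULL department.

SQL:
SELECT a.name, b.name AS department
FROM employees a
LEFT JOIN departments b ON a.dept_id = b.id

Result:
name   | department
-------+-----------
Frank  | Sales     
George | Support   
Zoe    | NULL      
Helen  | Research  
Wendy  | Marketing 
Karen  | Marketing 


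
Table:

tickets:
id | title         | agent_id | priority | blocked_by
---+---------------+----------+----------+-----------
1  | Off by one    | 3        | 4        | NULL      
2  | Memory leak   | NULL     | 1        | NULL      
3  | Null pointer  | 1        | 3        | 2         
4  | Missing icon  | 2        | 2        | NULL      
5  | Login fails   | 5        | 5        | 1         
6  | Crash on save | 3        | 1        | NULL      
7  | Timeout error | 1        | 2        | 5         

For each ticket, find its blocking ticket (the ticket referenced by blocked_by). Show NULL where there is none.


This is a self-join: tickets is joined to a second copy of itself, matching each row's blocked_by to another row's id. Use LEFT JOIN so rows with blocked_by=NULL are kept.
  - ticket 1 (Off by one): blocked_by=NULL -> NULL
  - ticket 2 (Memory leak): blocked_by=NULL -> NULL
  - ticket 3 (Null pointer): blocked_by=2 -> Memory leak
  - ticket 4 (Missing icon): blocked_by=NULL -> NULL
  - ticket 5 (Login fails): blocked_by=1 -> Off by one
  - ticket 6 (Crash on save): blocked_by=NULL -> NULL
  - ticket 7 (Timeout error): blocked_by=5 -> Login fails

SQL:
SELECT a.title AS item, b.title AS blocked_by
FROM tickets a
LEFT JOIN tickets b ON a.blocked_by = b.id

Result:
item          | blocked_by 
--------------+------------
Off by one    | NULL       
Memory leak   | NULL       
Null pointer  | Memory leak
Missing icon  | NULL       
Login fails   | Off by one 
Crash on save | NULL       
Timeout error | Login fails


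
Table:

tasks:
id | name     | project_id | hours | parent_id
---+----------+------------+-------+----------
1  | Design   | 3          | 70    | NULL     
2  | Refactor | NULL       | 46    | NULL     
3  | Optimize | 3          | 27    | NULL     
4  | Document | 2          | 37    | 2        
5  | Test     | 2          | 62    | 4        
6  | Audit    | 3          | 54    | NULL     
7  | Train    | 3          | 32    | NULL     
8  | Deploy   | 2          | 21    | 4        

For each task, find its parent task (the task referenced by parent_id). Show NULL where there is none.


This is a self-join: tasks is joined to a second copy of itself, matching each row's parent_id to another row's id. Use LEFT JOIN so rows with parent_id=NULL are kept.
  - task 1 (Design): parent_id=NULL -> NULL
  - task 2 (Refactor): parent_id=NULL -> NULL
  - task 3 (Optimize): parent_id=NULL -> NULL
  - task 4 (Document): parent_id=2 -> Refactor
  - task 5 (Test): parent_id=4 -> Document
  - task 6 (Audit): parent_id=NULL -> NULL
  - task 7 (Train): parent_id=NULL -> NULL
  - task 8 (Deploy): parent_id=4 -> Document

SQL:
SELECT a.name AS item, b.name AS parent
FROM tasks a
LEFT JOIN tasks b ON a.parent_id = b.id

Result:
item     | parent  
---------+---------
Design   | NULL    
Refactor | NULL    
Optimize | NULL    
Document | Refactor
Test     | Document
Audit    | NULL    
Train    | NULL    
Deploy   | Document


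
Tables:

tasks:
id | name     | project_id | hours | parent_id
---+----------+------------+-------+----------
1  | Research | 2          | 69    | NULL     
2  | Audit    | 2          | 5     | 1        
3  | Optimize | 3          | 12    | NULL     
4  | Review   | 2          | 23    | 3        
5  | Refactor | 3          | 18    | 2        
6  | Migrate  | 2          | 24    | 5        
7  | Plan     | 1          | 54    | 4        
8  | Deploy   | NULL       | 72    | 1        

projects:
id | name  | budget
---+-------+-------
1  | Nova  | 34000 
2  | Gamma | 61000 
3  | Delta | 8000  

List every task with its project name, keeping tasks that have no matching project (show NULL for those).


LEFT JOIN keeps every row from tasks (the left table); where project_id has no match in projects, the project columns become NULL. Walk through each task:
  - task 1 (Research): project_id=2 -> matches Gamma
  - task 2 (Audit): project_id=2 -> matches Gamma
  - task 3 (Optimize): project_id=3 -> matches Delta
  - task 4 (Review): project_id=2 -> matches Gamma
  - task 5 (Refactor): project_id=3 -> matches Delta
  - task 6 (Migrate): project_id=2 -> matches Gamma
  - task 7 (Plan): project_id=1 -> matches Nova
  - task 8 (Deploy): project_id=NULL, no match -> kept with NULL
All 8 rows appear; 1 has NULL project.

SQL:
SELECT a.name, b.name AS project
FROM tasks a
LEFT JOIN projects b ON a.project_id = b.id

Result:
name     | project
---------+--------
Research | Gamma  
Audit    | Gamma  
Optimize | Delta  
Review   | Gamma  
Refactor | Delta  
Migrate  | Gamma  
Plan     | Nova   
Deploy   | NULL   


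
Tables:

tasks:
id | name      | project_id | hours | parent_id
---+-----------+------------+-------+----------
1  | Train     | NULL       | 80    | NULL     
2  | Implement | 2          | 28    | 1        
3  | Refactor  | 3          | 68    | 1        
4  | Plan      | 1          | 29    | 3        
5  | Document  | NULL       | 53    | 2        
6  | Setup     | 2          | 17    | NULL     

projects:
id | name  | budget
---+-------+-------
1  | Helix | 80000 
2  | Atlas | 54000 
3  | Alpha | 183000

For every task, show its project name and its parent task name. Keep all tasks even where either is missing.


Two LEFT JOINs from the same base table tasks: one to projects via project_id, one to tasks itself via parent_id. Both are LEFT so every task is preserved.
Match against projects:
  - task 1 (Train): project_id=NULL, no match -> kept with NULL
  - task 2 (Implement): project_id=2 -> matches Atlas
  - task 3 (Refactor): project_id=3 -> matches Alpha
  - task 4 (Plan): project_id=1 -> matches Helix
  - task 5 (Document): project_id=NULL, no match -> kept with NULL
  - task 6 (Setup): project_id=2 -> matches Atlas
Match against tasks (self):
  - task 1 (Train): parent_id=NULL -> NULL
  - task 2 (Implement): parent_id=1 -> Train
  - task 3 (Refactor): parent_id=1 -> Train
  - task 4 (Plan): parent_id=3 -> Refactor
  - task 5 (Document): parent_id=2 -> Implement
  - task 6 (Setup): parent_id=NULL -> NULL

SQL:
SELECT a.name, b.name AS project, c.name AS parent
FROM tasks a
LEFT JOIN projects b ON a.project_id = b.id
LEFT JOIN tasks c ON a.parent_id = c.id

Result:
name      | project | parent   
----------+---------+----------
Train     | NULL    | NULL     
Implement | Atlas   | Train    
Refactor  | Alpha   | Train    
Plan      | Helix   | Refactor 
Document  | NULL    | Implement
Setup     | Atlas   | NULL     


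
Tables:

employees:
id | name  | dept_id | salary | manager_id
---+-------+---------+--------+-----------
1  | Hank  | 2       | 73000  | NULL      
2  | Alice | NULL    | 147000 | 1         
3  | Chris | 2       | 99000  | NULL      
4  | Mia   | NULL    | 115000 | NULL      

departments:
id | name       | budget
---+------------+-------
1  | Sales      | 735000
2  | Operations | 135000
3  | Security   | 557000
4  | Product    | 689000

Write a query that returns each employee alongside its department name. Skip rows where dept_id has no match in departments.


INNER JOIN keeps only employees rows whose dept_id matches an id in departments. Walk through each employee:
  - employee 1 (Hank): dept_id=2 -> matches Operations
  - employee 2 (Alice): dept_id=NULL, no match -> dropped
  - employee 3 (Chris): dept_id=2 -> matches Operations
  - employee 4 (Mia): dept_id=NULL, no match -> dropped
So 2 of 4 rows are dropped.

SQL:
SELECT a.name, b.name AS department
FROM employees a
INNER JOIN departments b ON a.dept_id = b.id

Result:
name  | department
------+-----------
Hank  | Operations
Chris | Operations


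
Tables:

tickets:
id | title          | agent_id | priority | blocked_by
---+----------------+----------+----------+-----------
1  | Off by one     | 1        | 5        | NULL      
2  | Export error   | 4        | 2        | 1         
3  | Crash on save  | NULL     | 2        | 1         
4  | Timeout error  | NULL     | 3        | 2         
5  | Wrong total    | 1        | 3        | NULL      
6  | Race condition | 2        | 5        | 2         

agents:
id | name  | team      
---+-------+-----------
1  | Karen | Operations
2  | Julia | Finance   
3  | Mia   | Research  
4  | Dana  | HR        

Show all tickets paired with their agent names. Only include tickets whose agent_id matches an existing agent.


INNER JOIN keeps only tickets rows whose agent_id matches an id in agents. Walk through each ticket:
  - ticket 1 (Off by one): agent_id=1 -> matches Karen
  - ticket 2 (Export error): agent_id=4 -> matches Dana
  - ticket 3 (Crash on save): agent_id=NULL, no match -> dropped
  - ticket 4 (Timeout error): agent_id=NULL, no match -> dropped
  - ticket 5 (Wrong total): agent_id=1 -> matches Karen
  - ticket 6 (Race condition): agent_id=2 -> matches Julia
So 2 of 6 rows are dropped.

SQL:
SELECT a.title, b.name AS agent
FROM tickets a
INNER JOIN agents b ON a.agent_id = b.id

Result:
title          | agent
---------------+------
Off by one     | Karen
Export error   | Dana 
Wrong total    | Karen
Race condition | Julia


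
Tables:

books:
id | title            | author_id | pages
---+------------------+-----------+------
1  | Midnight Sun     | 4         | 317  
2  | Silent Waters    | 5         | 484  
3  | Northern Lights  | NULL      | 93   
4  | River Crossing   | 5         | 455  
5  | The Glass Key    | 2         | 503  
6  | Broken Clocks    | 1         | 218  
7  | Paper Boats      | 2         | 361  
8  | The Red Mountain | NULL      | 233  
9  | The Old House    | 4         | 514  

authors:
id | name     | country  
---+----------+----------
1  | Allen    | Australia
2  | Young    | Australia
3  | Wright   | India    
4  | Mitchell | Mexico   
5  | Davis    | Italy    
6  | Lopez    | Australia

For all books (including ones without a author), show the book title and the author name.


LEFT JOIN keeps every row from books (the left table); where author_id has no match in authors, the author columns become NULL. Walk through each book:
  - book 1 (Midnight Sun): author_id=4 -> matches Mitchell
  - book 2 (Silent Waters): author_id=5 -> matches Davis
  - book 3 (Northern Lights): author_id=NULL, no match -> kept with NULL
  - book 4 (River Crossing): author_id=5 -> matches Davis
  - book 5 (The Glass Key): author_id=2 -> matches Young
  - book 6 (Broken Clocks): author_id=1 -> matches Allen
  - book 7 (Paper Boats): author_id=2 -> matches Young
  - book 8 (The Red Mountain): author_id=NULL, no match -> kept with NULL
  - book 9 (The Old House): author_id=4 -> matches Mitchell
All 9 rows appear; 2 have NULL author.

SQL:
SELECT a.title, b.name AS author
FROM books a
LEFT JOIN authors b ON a.author_id = b.id

Result:
title            | author  
-----------------+---------
Midnight Sun     | Mitchell
Silent Waters    | Davis   
Northern Lights  | NULL    
River Crossing   | Davis   
The Glass Key    | Young   
Broken Clocks    | Allen   
Paper Boats      | Young   
The Red Mountain | NULL    
The Old House    | Mitchell


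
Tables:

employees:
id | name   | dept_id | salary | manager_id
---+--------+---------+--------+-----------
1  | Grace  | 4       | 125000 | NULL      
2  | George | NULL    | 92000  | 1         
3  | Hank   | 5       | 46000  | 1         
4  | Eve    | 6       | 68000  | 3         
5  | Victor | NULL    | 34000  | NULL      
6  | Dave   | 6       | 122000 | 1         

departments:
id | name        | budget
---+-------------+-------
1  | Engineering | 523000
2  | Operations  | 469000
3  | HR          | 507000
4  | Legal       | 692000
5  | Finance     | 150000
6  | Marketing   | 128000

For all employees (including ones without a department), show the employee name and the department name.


LEFT JOIN keeps every row from employees (the left table); where dept_id has no match in departments, the department columns become NULL. Walk through each employee:
  - employee 1 (Grace): dept_id=4 -> matches Legal
  - employee 2 (George): dept_id=NULL, no match -> kept with NULL
  - employee 3 (Hank): dept_id=5 -> matches Finance
  - employee 4 (Eve): dept_id=6 -> matches Marketing
  - employee 5 (Victor): dept_id=NULL, no match -> kept with NULL
  - employee 6 (Dave): dept_id=6 -> matches Marketing
All 6 rows appear; 2 have NULL department.

SQL:
SELECT a.name, b.name AS department
FROM employees a
LEFT JOIN departments b ON a.dept_id = b.id

Result:
name   | department
-------+-----------
Grace  | Legal     
George | NULL      
Hank   | Finance   
Eve    | Marketing 
Victor | NULL      
Dave   | Marketing 


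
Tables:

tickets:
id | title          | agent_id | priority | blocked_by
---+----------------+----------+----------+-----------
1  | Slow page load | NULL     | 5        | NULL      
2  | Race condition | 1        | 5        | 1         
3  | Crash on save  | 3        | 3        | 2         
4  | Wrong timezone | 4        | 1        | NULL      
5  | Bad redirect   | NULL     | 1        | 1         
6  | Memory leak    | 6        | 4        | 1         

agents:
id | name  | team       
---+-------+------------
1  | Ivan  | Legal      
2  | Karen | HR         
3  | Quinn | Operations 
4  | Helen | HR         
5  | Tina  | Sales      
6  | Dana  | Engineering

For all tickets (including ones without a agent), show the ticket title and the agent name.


LEFT JOIN keeps every row from tickets (the left table); where agent_id has no match in agents, the agent columns become NULL. Walk through each ticket:
  - ticket 1 (Slow page load): agent_id=NULL, no match -> kept with NULL
  - ticket 2 (Race condition): agent_id=1 -> matches Ivan
  - ticket 3 (Crash on save): agent_id=3 -> matches Quinn
  - ticket 4 (Wrong timezone): agent_id=4 -> matches Helen
  - ticket 5 (Bad redirect): agent_id=NULL, no match -> kept with NULL
  - ticket 6 (Memory leak): agent_id=6 -> matches Dana
All 6 rows appear; 2 have NULL agent.

SQL:
SELECT a.title, b.name AS agent
FROM tickets a
LEFT JOIN agents b ON a.agent_id = b.id

Result:
title          | agent
---------------+------
Slow page load | NULL 
Race condition | Ivan 
Crash on save  | Quinn
Wrong timezone | Helen
Bad redirect   | NULL 
Memory leak    | Dana 


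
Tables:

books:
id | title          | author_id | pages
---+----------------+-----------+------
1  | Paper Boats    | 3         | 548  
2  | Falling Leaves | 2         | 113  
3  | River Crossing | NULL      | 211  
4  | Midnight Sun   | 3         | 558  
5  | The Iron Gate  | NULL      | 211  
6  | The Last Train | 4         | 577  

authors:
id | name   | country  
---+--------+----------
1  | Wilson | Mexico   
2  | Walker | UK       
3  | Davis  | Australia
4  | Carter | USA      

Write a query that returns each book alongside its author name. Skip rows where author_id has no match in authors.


INNER JOIN keeps only books rows whose author_id matches an id in authors. Walk through each book:
  - book 1 (Paper Boats): author_id=3 -> matches Davis
  - book 2 (Falling Leaves): author_id=2 -> matches Walker
  - book 3 (River Crossing): author_id=NULL, no match -> dropped
  - book 4 (Midnight Sun): author_id=3 -> matches Davis
  - book 5 (The Iron Gate): author_id=NULL, no match -> dropped
  - book 6 (The Last Train): author_id=4 -> matches Carter
So 2 of 6 rows are dropped.

SQL:
SELECT a.title, b.name AS author
FROM books a
INNER JOIN authors b ON a.author_id = b.id

Result:
title          | author
---------------+-------
Paper Boats    | Davis 
Falling Leaves | Walker
Midnight Sun   | Davis 
The Last Train | Carter
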